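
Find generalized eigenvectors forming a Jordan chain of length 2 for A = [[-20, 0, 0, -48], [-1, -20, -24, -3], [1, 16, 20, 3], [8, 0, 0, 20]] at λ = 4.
v_1 = [[-2, -1, 1, 1]]^T, v_2 = [[0, -1, 1, 0]]^T

We seek v_1 ∈ ker((A - 4I)^2) \ ker(A - 4I), then set v_{i+1} = (A - 4I) v_i.

One such chain is v_1 = [[-2, -1, 1, 1]]^T, v_2 = [[0, -1, 1, 0]]^T. Check: (A - 4I) v_2 = [[0, 0, 0, 0]]^T = 0.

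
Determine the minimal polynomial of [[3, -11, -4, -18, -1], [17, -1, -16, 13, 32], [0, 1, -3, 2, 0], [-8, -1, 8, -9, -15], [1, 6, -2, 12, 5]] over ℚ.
m_A(x) = (x - 2)^2(x + 3)^3

The characteristic polynomial factors as (x - 2)^2(x + 3)^3. The minimal polynomial is ∏(x - λ)^{k_λ} where k_λ is the size of the largest Jordan block at λ.

For λ = -3: rank(A + 3I) = 4, and the largest Jordan block has size 3 (the smallest k with rank((A + 3I)^k) = rank((A + 3I)^(k+1))).
For λ = 2: rank(A - 2I) = 4, and the largest Jordan block has size 2 (the smallest k with rank((A - 2I)^k) = rank((A - 2I)^(k+1))).

So m_A(x) = (x - 2)^2(x + 3)^3.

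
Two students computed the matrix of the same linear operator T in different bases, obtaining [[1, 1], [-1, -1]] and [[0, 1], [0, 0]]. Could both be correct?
Yes.

Two matrices over a field are similar if and only if they have the same invariant factors.

Both A and B have characteristic polynomial x^2 and minimal polynomial x^2. Computing further, both have invariant factors x^2. Hence A and B are similar.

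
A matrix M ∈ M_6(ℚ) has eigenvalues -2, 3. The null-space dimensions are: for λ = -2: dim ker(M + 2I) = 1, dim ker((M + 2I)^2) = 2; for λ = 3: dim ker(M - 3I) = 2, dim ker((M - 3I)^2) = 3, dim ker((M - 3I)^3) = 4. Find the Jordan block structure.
λ = -2: successive nullity increments [1, 1] count blocks of size ≥ k; block sizes are [2].
λ = 3: successive nullity increments [2, 1, 1] count blocks of size ≥ k; block sizes are [3, 1].

Jordan blocks: (-2, 2), (3, 3), (3, 1)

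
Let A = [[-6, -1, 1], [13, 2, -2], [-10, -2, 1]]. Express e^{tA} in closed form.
e^{tA} = [[(t^2 - 5*t + 1)*e^{-t}, -t*e^{-t}, t*(2 - t)*e^{-t}/2], [t*(13 - 3*t)*e^{-t}, (3*t + 1)*e^{-t}, t*(3*t - 4)*e^{-t}/2], [2*t*(t - 5)*e^{-t}, -2*t*e^{-t}, (-t^2 + 2*t + 1)*e^{-t}]]

A has Jordan form J = [[-1, 1, 0], [0, -1, 1], [0, 0, -1]] with A = PJP^{-1}, so e^{tA} = P e^{tJ} P^{-1}.

For a Jordan block J_k(λ), e^{tJ_k(λ)} = e^{λt} · (I + tN + t^2 N^2/2! + ... + t^{k-1} N^{k-1}/(k-1)!) where N is the nilpotent superdiagonal part.

Assembling the blocks and conjugating back gives the entries of e^{tA} as shown above.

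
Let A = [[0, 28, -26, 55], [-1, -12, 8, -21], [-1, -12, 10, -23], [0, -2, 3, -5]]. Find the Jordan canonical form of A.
The characteristic polynomial is det(xI - A) = (x + 1)^3(x + 4), so the eigenvalues are -4 (algebraic multiplicity 1), -1 (algebraic multiplicity 3).

For λ = -4: algebraic multiplicity 1 gives one 1×1 block.

For λ = -1: rank(A + I) = 3, rank((A + I)^2) = 2, rank((A + I)^3) = 1. The eigenspace has dimension 4 - 3 = 1, so there is 1 Jordan block; the rank sequence gives block sizes [3].

Assembling the blocks gives the Jordan form J above.

J = [[-4, 0, 0, 0], [0, -1, 1, 0], [0, 0, -1, 1], [0, 0, 0, -1]]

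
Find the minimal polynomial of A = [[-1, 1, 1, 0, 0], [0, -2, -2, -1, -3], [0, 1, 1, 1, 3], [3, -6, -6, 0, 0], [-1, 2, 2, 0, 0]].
m_A(x) = x^2(x + 1)^2

The characteristic polynomial factors as x^3(x + 1)^2. The minimal polynomial is ∏(x - λ)^{k_λ} where k_λ is the size of the largest Jordan block at λ.

For λ = -1: rank(A + I) = 4, and the largest Jordan block has size 2 (the smallest k with rank((A + I)^k) = rank((A + I)^(k+1))).
For λ = 0: rank(A) = 3, and the largest Jordan block has size 2 (the smallest k with rank(A^k) = rank(A^(k+1))).

So m_A(x) = x^2(x + 1)^2.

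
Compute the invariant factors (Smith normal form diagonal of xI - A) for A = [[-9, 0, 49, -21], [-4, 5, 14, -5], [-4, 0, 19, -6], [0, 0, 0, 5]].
(x - 5)^2, (x - 5)^2

The Jordan structure of A has elementary divisors (x - 5)^2, (x - 5)^2. Arranging the block sizes at each eigenvalue in decreasing order and taking row products gives the invariant factors.

Invariant factors (smallest first, each dividing the next): (x - 5)^2, (x - 5)^2.

Check: the last factor (x - 5)^2 is the minimal polynomial, and the product (x - 5)^4 is the characteristic polynomial.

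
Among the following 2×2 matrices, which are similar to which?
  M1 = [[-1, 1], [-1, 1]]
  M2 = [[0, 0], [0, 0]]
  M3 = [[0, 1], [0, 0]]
Characteristic polynomials: χ_{M1} = x^2, χ_{M2} = x^2, χ_{M3} = x^2.

{M1, M3}: invariant factors x^2.

{M2}: invariant factors x, x.

Matrices are similar if and only if their invariant-factor lists agree; the partition into similarity classes is {M1, M3}, {M2}.

2 classes: {M1, M3}, {M2}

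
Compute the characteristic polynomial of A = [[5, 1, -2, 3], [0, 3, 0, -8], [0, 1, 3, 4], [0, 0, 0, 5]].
xI - A = [[x - 5, -1, 2, -3], [0, x - 3, 0, 8], [0, -1, x - 3, -4], [0, 0, 0, x - 5]].

Expanding det(xI - A) along the first row:
det(xI - A) = + (x - 5)·det([[x - 3, 0, 8], [-1, x - 3, -4], [0, 0, x - 5]]) - (-1)·det([[0, 0, 8], [0, x - 3, -4], [0, 0, x - 5]]) + (2)·det([[0, x - 3, 8], [0, -1, -4], [0, 0, x - 5]]) - (-3)·det([[0, x - 3, 0], [0, -1, x - 3], [0, 0, 0]]).

Evaluating gives χ_A(x) = x^4 - 16x^3 + 94x^2 - 240x + 225 = (x - 5)^2(x - 3)^2.

χ_A(x) = (x - 5)^2(x - 3)^2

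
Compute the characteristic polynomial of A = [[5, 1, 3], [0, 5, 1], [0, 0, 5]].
χ_A(x) = (x - 5)^3

xI - A = [[x - 5, -1, -3], [0, x - 5, -1], [0, 0, x - 5]].

Expanding det(xI - A) along the first row:
det(xI - A) = + (x - 5)·det([[x - 5, -1], [0, x - 5]]) - (-1)·det([[0, -1], [0, x - 5]]) + (-3)·det([[0, x - 5], [0, 0]]).

Evaluating gives χ_A(x) = x^3 - 15x^2 + 75x - 125 = (x - 5)^3.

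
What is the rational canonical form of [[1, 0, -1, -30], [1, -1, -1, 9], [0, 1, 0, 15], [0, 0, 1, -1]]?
R = [[0, 0, 0, -54], [1, 0, 0, 9], [0, 1, 0, 15], [0, 0, 1, -1]]

The invariant factors of A (the non-unit diagonal entries of the Smith normal form of xI - A over ℚ[x]) are (x - 3)(x - 2)(x + 3)^2, each dividing the next. The characteristic polynomial is their product, (x - 3)(x - 2)(x + 3)^2.

The rational canonical form is the block-diagonal matrix of companion matrices C(f_i):
R = [[0, 0, 0, -54], [1, 0, 0, 9], [0, 1, 0, 15], [0, 0, 1, -1]].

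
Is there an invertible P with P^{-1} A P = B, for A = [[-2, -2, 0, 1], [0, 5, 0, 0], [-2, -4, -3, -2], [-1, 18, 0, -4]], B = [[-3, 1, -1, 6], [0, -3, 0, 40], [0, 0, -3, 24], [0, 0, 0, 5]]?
Two matrices over a field are similar if and only if they have the same invariant factors.

Both A and B have characteristic polynomial (x - 5)(x + 3)^3 and minimal polynomial (x - 5)(x + 3)^2. Computing further, both have invariant factors x + 3, (x - 5)(x + 3)^2. Hence A and B are similar.

Yes.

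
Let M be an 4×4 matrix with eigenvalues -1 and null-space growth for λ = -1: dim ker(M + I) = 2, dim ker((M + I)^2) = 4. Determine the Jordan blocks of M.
λ = -1: successive nullity increments [2, 2] count blocks of size ≥ k; block sizes are [2, 2].

Jordan blocks: (-1, 2), (-1, 2)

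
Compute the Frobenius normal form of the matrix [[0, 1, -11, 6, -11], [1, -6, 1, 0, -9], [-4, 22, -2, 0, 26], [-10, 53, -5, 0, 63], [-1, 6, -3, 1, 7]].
The invariant factors of A (the non-unit diagonal entries of the Smith normal form of xI - A over ℚ[x]) are x^2 + x + 4, (x - 1)(x^2 + x + 4), each dividing the next. The characteristic polynomial is their product, (x - 1)(x^2 + x + 4)^2.

The rational canonical form is the block-diagonal matrix of companion matrices C(f_i):
R = [[0, -4, 0, 0, 0], [1, -1, 0, 0, 0], [0, 0, 0, 0, 4], [0, 0, 1, 0, -3], [0, 0, 0, 1, 0]].

Note the characteristic polynomial does not split into linear factors over ℚ, so A has no Jordan form over ℚ; the rational canonical form exists over any field.

R = [[0, -4, 0, 0, 0], [1, -1, 0, 0, 0], [0, 0, 0, 0, 4], [0, 0, 1, 0, -3], [0, 0, 0, 1, 0]]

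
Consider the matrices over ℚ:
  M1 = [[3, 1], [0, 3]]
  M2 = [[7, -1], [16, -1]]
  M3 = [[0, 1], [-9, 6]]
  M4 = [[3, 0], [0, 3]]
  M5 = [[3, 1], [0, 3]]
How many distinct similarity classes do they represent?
Characteristic polynomials: χ_{M1} = (x - 3)^2, χ_{M2} = (x - 3)^2, χ_{M3} = (x - 3)^2, χ_{M4} = (x - 3)^2, χ_{M5} = (x - 3)^2.

{M1, M2, M3, M5}: invariant factors (x - 3)^2.

{M4}: invariant factors x - 3, x - 3.

Matrices are similar if and only if their invariant-factor lists agree; the partition into similarity classes is {M1, M2, M3, M5}, {M4}.

2 classes: {M1, M2, M3, M5}, {M4}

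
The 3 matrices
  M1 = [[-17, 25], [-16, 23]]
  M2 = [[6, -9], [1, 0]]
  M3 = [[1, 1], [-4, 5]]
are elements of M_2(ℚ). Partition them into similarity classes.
1 class: {M1, M2, M3}

Characteristic polynomials: χ_{M1} = (x - 3)^2, χ_{M2} = (x - 3)^2, χ_{M3} = (x - 3)^2.

{M1, M2, M3}: invariant factors (x - 3)^2.

Matrices are similar if and only if their invariant-factor lists agree; the partition into similarity classes is {M1, M2, M3}.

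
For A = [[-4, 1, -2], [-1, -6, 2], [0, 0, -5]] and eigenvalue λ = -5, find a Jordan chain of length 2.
We seek v_1 ∈ ker((A + 5I)^2) \ ker(A + 5I), then set v_{i+1} = (A + 5I) v_i.

One such chain is v_1 = [[0, 1, 0]]^T, v_2 = [[1, -1, 0]]^T. Check: (A + 5I) v_2 = [[0, 0, 0]]^T = 0.

v_1 = [[0, 1, 0]]^T, v_2 = [[1, -1, 0]]^T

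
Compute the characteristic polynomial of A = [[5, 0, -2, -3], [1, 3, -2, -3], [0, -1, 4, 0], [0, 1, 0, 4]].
xI - A = [[x - 5, 0, 2, 3], [-1, x - 3, 2, 3], [0, 1, x - 4, 0], [0, -1, 0, x - 4]].

Expanding det(xI - A) along the first row:
det(xI - A) = + (x - 5)·det([[x - 3, 2, 3], [1, x - 4, 0], [-1, 0, x - 4]]) - (0)·det([[-1, 2, 3], [0, x - 4, 0], [0, 0, x - 4]]) + (2)·det([[-1, x - 3, 3], [0, 1, 0], [0, -1, x - 4]]) - (3)·det([[-1, x - 3, 2], [0, 1, x - 4], [0, -1, 0]]).

Evaluating gives χ_A(x) = x^4 - 16x^3 + 96x^2 - 256x + 256 = (x - 4)^4.

χ_A(x) = (x - 4)^4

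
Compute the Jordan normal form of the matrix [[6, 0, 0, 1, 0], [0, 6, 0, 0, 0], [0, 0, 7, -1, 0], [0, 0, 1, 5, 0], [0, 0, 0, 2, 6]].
J = [[6, 1, 0, 0, 0], [0, 6, 1, 0, 0], [0, 0, 6, 0, 0], [0, 0, 0, 6, 0], [0, 0, 0, 0, 6]]

The characteristic polynomial is det(xI - A) = (x - 6)^5, so the eigenvalues are 6 (algebraic multiplicity 5).

For λ = 6: rank(A - 6I) = 2, rank((A - 6I)^2) = 1, rank((A - 6I)^3) = 0. The eigenspace has dimension 5 - 2 = 3, so there are 3 Jordan blocks; the rank sequence gives block sizes [3, 1, 1].

Assembling the blocks gives the Jordan form J above.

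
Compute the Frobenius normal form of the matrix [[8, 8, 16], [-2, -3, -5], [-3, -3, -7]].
The invariant factors of A (the non-unit diagonal entries of the Smith normal form of xI - A over ℚ[x]) are (x + 4)(x^2 - 2x - 2), each dividing the next. The characteristic polynomial is their product, (x + 4)(x^2 - 2x - 2).

The rational canonical form is the block-diagonal matrix of companion matrices C(f_i):
R = [[0, 0, 8], [1, 0, 10], [0, 1, -2]].

Note the characteristic polynomial does not split into linear factors over ℚ, so A has no Jordan form over ℚ; the rational canonical form exists over any field.

R = [[0, 0, 8], [1, 0, 10], [0, 1, -2]]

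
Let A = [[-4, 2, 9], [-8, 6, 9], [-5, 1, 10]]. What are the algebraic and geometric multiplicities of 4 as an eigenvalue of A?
The characteristic polynomial is (x - 4)^3, so the factor x - 4 appears with exponent 3: the algebraic multiplicity is 3.

rank(A - 4I) = 2, so the eigenspace has dimension 3 - 2 = 1: the geometric multiplicity is 1.

Since 1 < 3, A is not diagonalizable.

algebraic multiplicity 3, geometric multiplicity 1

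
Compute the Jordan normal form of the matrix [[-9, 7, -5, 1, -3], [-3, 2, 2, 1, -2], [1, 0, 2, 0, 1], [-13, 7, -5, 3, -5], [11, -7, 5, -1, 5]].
The characteristic polynomial is det(xI - A) = (x - 2)^4(x + 5), so the eigenvalues are -5 (algebraic multiplicity 1), 2 (algebraic multiplicity 4).

For λ = -5: algebraic multiplicity 1 gives one 1×1 block.

For λ = 2: rank(A - 2I) = 3, rank((A - 2I)^2) = 1. The eigenspace has dimension 5 - 3 = 2, so there are 2 Jordan blocks; the rank sequence gives block sizes [2, 2].

Assembling the blocks gives the Jordan form J above.

J = [[-5, 0, 0, 0, 0], [0, 2, 1, 0, 0], [0, 0, 2, 0, 0], [0, 0, 0, 2, 1], [0, 0, 0, 0, 2]]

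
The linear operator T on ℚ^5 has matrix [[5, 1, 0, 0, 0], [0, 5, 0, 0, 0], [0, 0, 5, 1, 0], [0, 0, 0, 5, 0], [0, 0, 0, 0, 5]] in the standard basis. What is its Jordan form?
J = [[5, 1, 0, 0, 0], [0, 5, 0, 0, 0], [0, 0, 5, 1, 0], [0, 0, 0, 5, 0], [0, 0, 0, 0, 5]]

The characteristic polynomial is det(xI - A) = (x - 5)^5, so the eigenvalues are 5 (algebraic multiplicity 5).

For λ = 5: rank(A - 5I) = 2, rank((A - 5I)^2) = 0. The eigenspace has dimension 5 - 2 = 3, so there are 3 Jordan blocks; the rank sequence gives block sizes [2, 2, 1].

Assembling the blocks gives the Jordan form J above.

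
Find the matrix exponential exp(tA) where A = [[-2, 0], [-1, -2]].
e^{tA} = [[e^{-2*t}, 0], [-t*e^{-2*t}, e^{-2*t}]]

A has Jordan form J = [[-2, 1], [0, -2]] with A = PJP^{-1}, so e^{tA} = P e^{tJ} P^{-1}.

For a Jordan block J_k(λ), e^{tJ_k(λ)} = e^{λt} · (I + tN + t^2 N^2/2! + ... + t^{k-1} N^{k-1}/(k-1)!) where N is the nilpotent superdiagonal part.

Assembling the blocks and conjugating back gives the entries of e^{tA} as shown above.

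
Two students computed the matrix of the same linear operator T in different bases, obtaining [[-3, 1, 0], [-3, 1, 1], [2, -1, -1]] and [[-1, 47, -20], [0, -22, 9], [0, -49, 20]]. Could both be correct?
Two matrices over a field are similar if and only if they have the same invariant factors.

Both A and B have characteristic polynomial (x + 1)^3 and minimal polynomial (x + 1)^3. Computing further, both have invariant factors (x + 1)^3. Hence A and B are similar.

Yes.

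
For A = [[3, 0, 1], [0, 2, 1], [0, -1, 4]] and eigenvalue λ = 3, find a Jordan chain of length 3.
v_1 = [[14, 3, 4]]^T, v_2 = [[4, 1, 1]]^T, v_3 = [[1, 0, 0]]^T

We seek v_1 ∈ ker((A - 3I)^3) \ ker((A - 3I)^2), then set v_{i+1} = (A - 3I) v_i.

One such chain is v_1 = [[14, 3, 4]]^T, v_2 = [[4, 1, 1]]^T, v_3 = [[1, 0, 0]]^T. Check: (A - 3I) v_3 = [[0, 0, 0]]^T = 0.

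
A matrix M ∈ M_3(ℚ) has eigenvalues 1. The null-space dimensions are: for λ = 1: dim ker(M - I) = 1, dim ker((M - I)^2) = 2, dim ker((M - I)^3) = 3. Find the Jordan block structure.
Jordan blocks: (1, 3)

λ = 1: successive nullity increments [1, 1, 1] count blocks of size ≥ k; block sizes are [3].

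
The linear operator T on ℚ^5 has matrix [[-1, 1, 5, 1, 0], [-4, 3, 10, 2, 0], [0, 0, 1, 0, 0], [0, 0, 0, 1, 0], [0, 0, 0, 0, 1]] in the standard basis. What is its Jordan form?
J = [[1, 1, 0, 0, 0], [0, 1, 0, 0, 0], [0, 0, 1, 0, 0], [0, 0, 0, 1, 0], [0, 0, 0, 0, 1]]

The characteristic polynomial is det(xI - A) = (x - 1)^5, so the eigenvalues are 1 (algebraic multiplicity 5).

For λ = 1: rank(A - I) = 1, rank((A - I)^2) = 0. The eigenspace has dimension 5 - 1 = 4, so there are 4 Jordan blocks; the rank sequence gives block sizes [2, 1, 1, 1].

Assembling the blocks gives the Jordan form J above.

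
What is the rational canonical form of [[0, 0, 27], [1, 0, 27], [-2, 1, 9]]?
R = [[0, 0, 27], [1, 0, -27], [0, 1, 9]]

The invariant factors of A (the non-unit diagonal entries of the Smith normal form of xI - A over ℚ[x]) are (x - 3)^3, each dividing the next. The characteristic polynomial is their product, (x - 3)^3.

The rational canonical form is the block-diagonal matrix of companion matrices C(f_i):
R = [[0, 0, 27], [1, 0, -27], [0, 1, 9]].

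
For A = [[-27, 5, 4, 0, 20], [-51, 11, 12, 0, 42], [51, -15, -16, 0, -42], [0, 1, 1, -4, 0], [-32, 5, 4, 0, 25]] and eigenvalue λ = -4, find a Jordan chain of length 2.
We seek v_1 ∈ ker((A + 4I)^2) \ ker(A + 4I), then set v_{i+1} = (A + 4I) v_i.

One such chain is v_1 = [[0, 1, -1, 0, 0]]^T, v_2 = [[1, 3, -3, 0, 1]]^T. Check: (A + 4I) v_2 = [[0, 0, 0, 0, 0]]^T = 0.

v_1 = [[0, 1, -1, 0, 0]]^T, v_2 = [[1, 3, -3, 0, 1]]^T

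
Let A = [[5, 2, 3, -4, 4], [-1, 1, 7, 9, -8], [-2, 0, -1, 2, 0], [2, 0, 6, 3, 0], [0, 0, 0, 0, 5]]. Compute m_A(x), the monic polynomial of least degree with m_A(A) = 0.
m_A(x) = (x - 5)(x - 1)^3

The characteristic polynomial factors as (x - 5)^2(x - 1)^3. The minimal polynomial is ∏(x - λ)^{k_λ} where k_λ is the size of the largest Jordan block at λ.

For λ = 1: rank(A - I) = 4, and the largest Jordan block has size 3 (the smallest k with rank((A - I)^k) = rank((A - I)^(k+1))).
For λ = 5: rank(A - 5I) = 3, and the largest Jordan block has size 1 (the smallest k with rank((A - 5I)^k) = rank((A - 5I)^(k+1))).

So m_A(x) = (x - 5)(x - 1)^3.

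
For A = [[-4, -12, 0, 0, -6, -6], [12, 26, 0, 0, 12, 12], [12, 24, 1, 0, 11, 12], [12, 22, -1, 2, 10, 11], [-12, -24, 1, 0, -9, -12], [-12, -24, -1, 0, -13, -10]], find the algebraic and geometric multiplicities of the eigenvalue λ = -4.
algebraic multiplicity 1, geometric multiplicity 1

The characteristic polynomial is (x - 2)^5(x + 4), so the factor x + 4 appears with exponent 1: the algebraic multiplicity is 1.

rank(A + 4I) = 5, so the eigenspace has dimension 6 - 5 = 1: the geometric multiplicity is 1.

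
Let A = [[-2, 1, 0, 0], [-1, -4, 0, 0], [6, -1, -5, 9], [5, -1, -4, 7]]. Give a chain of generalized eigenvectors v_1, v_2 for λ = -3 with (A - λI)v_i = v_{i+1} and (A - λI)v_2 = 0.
v_1 = [[0, 1, 0, 0]]^T, v_2 = [[1, -1, -1, -1]]^T

We seek v_1 ∈ ker((A + 3I)^2) \ ker(A + 3I), then set v_{i+1} = (A + 3I) v_i.

One such chain is v_1 = [[0, 1, 0, 0]]^T, v_2 = [[1, -1, -1, -1]]^T. Check: (A + 3I) v_2 = [[0, 0, 0, 0]]^T = 0.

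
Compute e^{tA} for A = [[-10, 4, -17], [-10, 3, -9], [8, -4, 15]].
e^{tA} = [[(-8*t*e^{7*t} + 1)*e^{-2*t}, 4*t*e^{5*t}, (-(10*t + 1)*e^{7*t} + 1)*e^{-2*t}], [2*((2*t - 1)*e^{7*t} + 1)*e^{-2*t}, (1 - 2*t)*e^{5*t}, ((5*t - 2)*e^{7*t} + 2)*e^{-2*t}], [8*t*e^{5*t}, -4*t*e^{5*t}, (10*t + 1)*e^{5*t}]]

A has Jordan form J = [[-2, 0, 0], [0, 5, 1], [0, 0, 5]] with A = PJP^{-1}, so e^{tA} = P e^{tJ} P^{-1}.

For a Jordan block J_k(λ), e^{tJ_k(λ)} = e^{λt} · (I + tN + t^2 N^2/2! + ... + t^{k-1} N^{k-1}/(k-1)!) where N is the nilpotent superdiagonal part.

Assembling the blocks and conjugating back gives the entries of e^{tA} as shown above.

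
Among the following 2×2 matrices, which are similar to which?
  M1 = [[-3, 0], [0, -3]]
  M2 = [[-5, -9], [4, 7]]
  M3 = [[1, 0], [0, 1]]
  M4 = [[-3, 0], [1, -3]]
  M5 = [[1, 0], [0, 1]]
4 classes: {M1}, {M2}, {M3, M5}, {M4}

Characteristic polynomials: χ_{M1} = (x + 3)^2, χ_{M2} = (x - 1)^2, χ_{M3} = (x - 1)^2, χ_{M4} = (x + 3)^2, χ_{M5} = (x - 1)^2.

{M1}: invariant factors x + 3, x + 3.

{M2}: invariant factors (x - 1)^2.

{M3, M5}: invariant factors x - 1, x - 1.

{M4}: invariant factors (x + 3)^2.

Matrices are similar if and only if their invariant-factor lists agree; the partition into similarity classes is {M1}, {M2}, {M3, M5}, {M4}.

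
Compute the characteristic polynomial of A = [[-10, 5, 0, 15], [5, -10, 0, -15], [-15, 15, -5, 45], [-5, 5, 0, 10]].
χ_A(x) = x(x + 5)^3

xI - A = [[x + 10, -5, 0, -15], [-5, x + 10, 0, 15], [15, -15, x + 5, -45], [5, -5, 0, x - 10]].

Expanding det(xI - A) along the first row:
det(xI - A) = + (x + 10)·det([[x + 10, 0, 15], [-15, x + 5, -45], [-5, 0, x - 10]]) - (-5)·det([[-5, 0, 15], [15, x + 5, -45], [5, 0, x - 10]]) + (0)·det([[-5, x + 10, 15], [15, -15, -45], [5, -5, x - 10]]) - (-15)·det([[-5, x + 10, 0], [15, -15, x + 5], [5, -5, 0]]).

Evaluating gives χ_A(x) = x^4 + 15x^3 + 75x^2 + 125x = x(x + 5)^3.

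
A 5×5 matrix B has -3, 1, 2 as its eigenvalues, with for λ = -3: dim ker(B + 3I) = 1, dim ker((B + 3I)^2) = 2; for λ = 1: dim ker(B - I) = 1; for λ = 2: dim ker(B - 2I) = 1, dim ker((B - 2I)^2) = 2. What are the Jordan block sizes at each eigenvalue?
λ = -3: successive nullity increments [1, 1] count blocks of size ≥ k; block sizes are [2].
λ = 1: successive nullity increments [1] count blocks of size ≥ k; block sizes are [1].
λ = 2: successive nullity increments [1, 1] count blocks of size ≥ k; block sizes are [2].

Jordan blocks: (-3, 2), (1, 1), (2, 2)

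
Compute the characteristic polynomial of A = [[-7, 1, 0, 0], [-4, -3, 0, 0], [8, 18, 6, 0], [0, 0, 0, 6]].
xI - A = [[x + 7, -1, 0, 0], [4, x + 3, 0, 0], [-8, -18, x - 6, 0], [0, 0, 0, x - 6]].

Expanding det(xI - A) along the first row:
det(xI - A) = + (x + 7)·det([[x + 3, 0, 0], [-18, x - 6, 0], [0, 0, x - 6]]) - (-1)·det([[4, 0, 0], [-8, x - 6, 0], [0, 0, x - 6]]) + (0)·det([[4, x + 3, 0], [-8, -18, 0], [0, 0, x - 6]]) - (0)·det([[4, x + 3, 0], [-8, -18, x - 6], [0, 0, 0]]).

Evaluating gives χ_A(x) = x^4 - 2x^3 - 59x^2 + 60x + 900 = (x - 6)^2(x + 5)^2.

χ_A(x) = (x - 6)^2(x + 5)^2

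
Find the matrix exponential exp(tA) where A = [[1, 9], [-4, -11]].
A has Jordan form J = [[-5, 1], [0, -5]] with A = PJP^{-1}, so e^{tA} = P e^{tJ} P^{-1}.

For a Jordan block J_k(λ), e^{tJ_k(λ)} = e^{λt} · (I + tN + t^2 N^2/2! + ... + t^{k-1} N^{k-1}/(k-1)!) where N is the nilpotent superdiagonal part.

Assembling the blocks and conjugating back gives the entries of e^{tA} as shown above.

e^{tA} = [[(6*t + 1)*e^{-5*t}, 9*t*e^{-5*t}], [-4*t*e^{-5*t}, (1 - 6*t)*e^{-5*t}]]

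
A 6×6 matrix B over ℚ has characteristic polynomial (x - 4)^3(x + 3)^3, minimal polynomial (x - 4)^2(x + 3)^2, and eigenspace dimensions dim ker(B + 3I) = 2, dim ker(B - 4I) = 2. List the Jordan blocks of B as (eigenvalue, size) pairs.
λ = -3: algebraic multiplicity 3 (exponent in χ_B), largest block size 2 (exponent in m_B), 2 blocks (geometric multiplicity). These force block sizes [2, 1].
λ = 4: algebraic multiplicity 3 (exponent in χ_B), largest block size 2 (exponent in m_B), 2 blocks (geometric multiplicity). These force block sizes [2, 1].

Jordan blocks: (-3, 2), (-3, 1), (4, 2), (4, 1)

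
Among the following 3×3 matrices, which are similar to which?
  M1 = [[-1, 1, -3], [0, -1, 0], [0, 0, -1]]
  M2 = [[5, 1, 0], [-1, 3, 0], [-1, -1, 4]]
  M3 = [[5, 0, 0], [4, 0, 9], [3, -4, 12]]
Characteristic polynomials: χ_{M1} = (x + 1)^3, χ_{M2} = (x - 4)^3, χ_{M3} = (x - 6)^2(x - 5).

{M1}: invariant factors x + 1, (x + 1)^2.

{M2}: invariant factors x - 4, (x - 4)^2.

{M3}: invariant factors (x - 6)^2(x - 5).

Matrices are similar if and only if their invariant-factor lists agree; the partition into similarity classes is {M1}, {M2}, {M3}.

3 classes: {M1}, {M2}, {M3}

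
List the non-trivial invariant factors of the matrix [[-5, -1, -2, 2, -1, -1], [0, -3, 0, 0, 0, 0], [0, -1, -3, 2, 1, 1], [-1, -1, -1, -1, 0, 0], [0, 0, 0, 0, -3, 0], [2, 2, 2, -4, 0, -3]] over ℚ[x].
x + 3, x + 3, (x + 3)^2, (x + 3)^2

The Jordan structure of A has elementary divisors (x + 3)^2, (x + 3)^2, (x + 3), (x + 3). Arranging the block sizes at each eigenvalue in decreasing order and taking row products gives the invariant factors.

Invariant factors (smallest first, each dividing the next): x + 3, x + 3, (x + 3)^2, (x + 3)^2.

Check: the last factor (x + 3)^2 is the minimal polynomial, and the product (x + 3)^6 is the characteristic polynomial.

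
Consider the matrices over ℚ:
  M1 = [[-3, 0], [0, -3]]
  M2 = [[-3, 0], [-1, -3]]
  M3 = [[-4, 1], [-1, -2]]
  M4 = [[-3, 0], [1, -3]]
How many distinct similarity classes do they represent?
Characteristic polynomials: χ_{M1} = (x + 3)^2, χ_{M2} = (x + 3)^2, χ_{M3} = (x + 3)^2, χ_{M4} = (x + 3)^2.

{M1}: invariant factors x + 3, x + 3.

{M2, M3, M4}: invariant factors (x + 3)^2.

Matrices are similar if and only if their invariant-factor lists agree; the partition into similarity classes is {M1}, {M2, M3, M4}.

2 classes: {M1}, {M2, M3, M4}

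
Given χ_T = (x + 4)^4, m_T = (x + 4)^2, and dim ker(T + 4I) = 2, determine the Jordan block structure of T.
λ = -4: algebraic multiplicity 4 (exponent in χ_T), largest block size 2 (exponent in m_T), 2 blocks (geometric multiplicity). These force block sizes [2, 2].

Jordan blocks: (-4, 2), (-4, 2)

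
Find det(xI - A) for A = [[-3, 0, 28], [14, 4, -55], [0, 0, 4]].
χ_A(x) = (x - 4)^2(x + 3)

xI - A = [[x + 3, 0, -28], [-14, x - 4, 55], [0, 0, x - 4]].

Expanding det(xI - A) along the first row:
det(xI - A) = + (x + 3)·det([[x - 4, 55], [0, x - 4]]) - (0)·det([[-14, 55], [0, x - 4]]) + (-28)·det([[-14, x - 4], [0, 0]]).

Evaluating gives χ_A(x) = x^3 - 5x^2 - 8x + 48 = (x - 4)^2(x + 3).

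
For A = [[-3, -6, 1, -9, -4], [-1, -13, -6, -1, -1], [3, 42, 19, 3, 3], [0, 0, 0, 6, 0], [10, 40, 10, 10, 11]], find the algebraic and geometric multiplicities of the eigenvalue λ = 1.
algebraic multiplicity 2, geometric multiplicity 2

The characteristic polynomial is (x - 6)^3(x - 1)^2, so the factor x - 1 appears with exponent 2: the algebraic multiplicity is 2.

rank(A - I) = 3, so the eigenspace has dimension 5 - 3 = 2: the geometric multiplicity is 2.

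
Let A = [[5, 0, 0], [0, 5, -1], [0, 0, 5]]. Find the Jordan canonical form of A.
The characteristic polynomial is det(xI - A) = (x - 5)^3, so the eigenvalues are 5 (algebraic multiplicity 3).

For λ = 5: rank(A - 5I) = 1, rank((A - 5I)^2) = 0. The eigenspace has dimension 3 - 1 = 2, so there are 2 Jordan blocks; the rank sequence gives block sizes [2, 1].

Assembling the blocks gives the Jordan form J above.

J = [[5, 1, 0], [0, 5, 0], [0, 0, 5]]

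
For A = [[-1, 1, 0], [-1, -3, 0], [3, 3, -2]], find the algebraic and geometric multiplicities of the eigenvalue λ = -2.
algebraic multiplicity 3, geometric multiplicity 2

The characteristic polynomial is (x + 2)^3, so the factor x + 2 appears with exponent 3: the algebraic multiplicity is 3.

rank(A + 2I) = 1, so the eigenspace has dimension 3 - 1 = 2: the geometric multiplicity is 2.

Since 2 < 3, A is not diagonalizable.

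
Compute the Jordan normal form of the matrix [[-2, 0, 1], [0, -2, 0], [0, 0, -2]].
J = [[-2, 1, 0], [0, -2, 0], [0, 0, -2]]

The characteristic polynomial is det(xI - A) = (x + 2)^3, so the eigenvalues are -2 (algebraic multiplicity 3).

For λ = -2: rank(A + 2I) = 1, rank((A + 2I)^2) = 0. The eigenspace has dimension 3 - 1 = 2, so there are 2 Jordan blocks; the rank sequence gives block sizes [2, 1].

Assembling the blocks gives the Jordan form J above.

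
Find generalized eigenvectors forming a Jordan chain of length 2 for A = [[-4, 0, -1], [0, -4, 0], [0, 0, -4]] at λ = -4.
We seek v_1 ∈ ker((A + 4I)^2) \ ker(A + 4I), then set v_{i+1} = (A + 4I) v_i.

One such chain is v_1 = [[0, 1, -1]]^T, v_2 = [[1, 0, 0]]^T. Check: (A + 4I) v_2 = [[0, 0, 0]]^T = 0.

v_1 = [[0, 1, -1]]^T, v_2 = [[1, 0, 0]]^T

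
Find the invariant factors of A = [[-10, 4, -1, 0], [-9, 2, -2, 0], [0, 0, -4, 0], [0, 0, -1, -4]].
x + 4, (x + 4)^3

The Jordan structure of A has elementary divisors (x + 4)^3, (x + 4). Arranging the block sizes at each eigenvalue in decreasing order and taking row products gives the invariant factors.

Invariant factors (smallest first, each dividing the next): x + 4, (x + 4)^3.

Check: the last factor (x + 4)^3 is the minimal polynomial, and the product (x + 4)^4 is the characteristic polynomial.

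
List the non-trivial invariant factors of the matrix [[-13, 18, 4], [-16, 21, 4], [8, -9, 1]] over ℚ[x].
x - 3, (x - 3)^2

The Jordan structure of A has elementary divisors (x - 3)^2, (x - 3). Arranging the block sizes at each eigenvalue in decreasing order and taking row products gives the invariant factors.

Invariant factors (smallest first, each dividing the next): x - 3, (x - 3)^2.

Check: the last factor (x - 3)^2 is the minimal polynomial, and the product (x - 3)^3 is the characteristic polynomial.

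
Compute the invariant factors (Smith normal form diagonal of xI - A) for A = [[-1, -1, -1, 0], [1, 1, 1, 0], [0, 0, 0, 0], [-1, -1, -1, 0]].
x, x, x^2

The Jordan structure of A has elementary divisors x^2, x, x. Arranging the block sizes at each eigenvalue in decreasing order and taking row products gives the invariant factors.

Invariant factors (smallest first, each dividing the next): x, x, x^2.

Check: the last factor x^2 is the minimal polynomial, and the product x^4 is the characteristic polynomial.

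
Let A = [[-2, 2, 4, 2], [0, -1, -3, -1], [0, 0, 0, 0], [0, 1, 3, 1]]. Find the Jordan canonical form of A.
J = [[-2, 0, 0, 0], [0, 0, 1, 0], [0, 0, 0, 0], [0, 0, 0, 0]]

The characteristic polynomial is det(xI - A) = x^3(x + 2), so the eigenvalues are -2 (algebraic multiplicity 1), 0 (algebraic multiplicity 3).

For λ = -2: algebraic multiplicity 1 gives one 1×1 block.

For λ = 0: rank(A) = 2, rank(A^2) = 1. The eigenspace has dimension 4 - 2 = 2, so there are 2 Jordan blocks; the rank sequence gives block sizes [2, 1].

Assembling the blocks gives the Jordan form J above.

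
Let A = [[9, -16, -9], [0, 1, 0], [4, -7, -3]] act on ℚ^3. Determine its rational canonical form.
The invariant factors of A (the non-unit diagonal entries of the Smith normal form of xI - A over ℚ[x]) are (x - 3)^2(x - 1), each dividing the next. The characteristic polynomial is their product, (x - 3)^2(x - 1).

The rational canonical form is the block-diagonal matrix of companion matrices C(f_i):
R = [[0, 0, 9], [1, 0, -15], [0, 1, 7]].

R = [[0, 0, 9], [1, 0, -15], [0, 1, 7]]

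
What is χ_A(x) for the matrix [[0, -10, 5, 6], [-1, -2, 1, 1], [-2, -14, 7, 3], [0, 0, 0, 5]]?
χ_A(x) = x^2(x - 5)^2

xI - A = [[x, 10, -5, -6], [1, x + 2, -1, -1], [2, 14, x - 7, -3], [0, 0, 0, x - 5]].

Expanding det(xI - A) along the first row:
det(xI - A) = + (x)·det([[x + 2, -1, -1], [14, x - 7, -3], [0, 0, x - 5]]) - (10)·det([[1, -1, -1], [2, x - 7, -3], [0, 0, x - 5]]) + (-5)·det([[1, x + 2, -1], [2, 14, -3], [0, 0, x - 5]]) - (-6)·det([[1, x + 2, -1], [2, 14, x - 7], [0, 0, 0]]).

Evaluating gives χ_A(x) = x^4 - 10x^3 + 25x^2 = x^2(x - 5)^2.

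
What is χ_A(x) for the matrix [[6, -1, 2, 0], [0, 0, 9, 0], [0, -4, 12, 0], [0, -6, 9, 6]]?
χ_A(x) = (x - 6)^4

xI - A = [[x - 6, 1, -2, 0], [0, x, -9, 0], [0, 4, x - 12, 0], [0, 6, -9, x - 6]].

Expanding det(xI - A) along the first row:
det(xI - A) = + (x - 6)·det([[x, -9, 0], [4, x - 12, 0], [6, -9, x - 6]]) - (1)·det([[0, -9, 0], [0, x - 12, 0], [0, -9, x - 6]]) + (-2)·det([[0, x, 0], [0, 4, 0], [0, 6, x - 6]]) - (0)·det([[0, x, -9], [0, 4, x - 12], [0, 6, -9]]).

Evaluating gives χ_A(x) = x^4 - 24x^3 + 216x^2 - 864x + 1296 = (x - 6)^4.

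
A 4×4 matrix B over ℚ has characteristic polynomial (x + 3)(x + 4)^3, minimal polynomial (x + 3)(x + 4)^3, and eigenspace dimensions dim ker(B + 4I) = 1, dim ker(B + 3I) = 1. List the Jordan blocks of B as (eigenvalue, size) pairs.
Jordan blocks: (-4, 3), (-3, 1)

λ = -4: algebraic multiplicity 3 (exponent in χ_B), largest block size 3 (exponent in m_B), 1 block (geometric multiplicity). This forces block sizes [3].
λ = -3: algebraic multiplicity 1 (exponent in χ_B), largest block size 1 (exponent in m_B), 1 block (geometric multiplicity). This forces block sizes [1].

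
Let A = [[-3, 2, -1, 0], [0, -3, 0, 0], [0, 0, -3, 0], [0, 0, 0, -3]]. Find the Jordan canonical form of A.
J = [[-3, 1, 0, 0], [0, -3, 0, 0], [0, 0, -3, 0], [0, 0, 0, -3]]

The characteristic polynomial is det(xI - A) = (x + 3)^4, so the eigenvalues are -3 (algebraic multiplicity 4).

For λ = -3: rank(A + 3I) = 1, rank((A + 3I)^2) = 0. The eigenspace has dimension 4 - 1 = 3, so there are 3 Jordan blocks; the rank sequence gives block sizes [2, 1, 1].

Assembling the blocks gives the Jordan form J above.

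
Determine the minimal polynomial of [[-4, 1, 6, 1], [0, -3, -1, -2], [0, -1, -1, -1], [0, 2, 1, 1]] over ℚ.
m_A(x) = (x + 1)^3(x + 4)

The characteristic polynomial factors as (x + 1)^3(x + 4). The minimal polynomial is ∏(x - λ)^{k_λ} where k_λ is the size of the largest Jordan block at λ.

For λ = -4: rank(A + 4I) = 3, and the largest Jordan block has size 1 (the smallest k with rank((A + 4I)^k) = rank((A + 4I)^(k+1))).
For λ = -1: rank(A + I) = 3, and the largest Jordan block has size 3 (the smallest k with rank((A + I)^k) = rank((A + I)^(k+1))).

So m_A(x) = (x + 1)^3(x + 4).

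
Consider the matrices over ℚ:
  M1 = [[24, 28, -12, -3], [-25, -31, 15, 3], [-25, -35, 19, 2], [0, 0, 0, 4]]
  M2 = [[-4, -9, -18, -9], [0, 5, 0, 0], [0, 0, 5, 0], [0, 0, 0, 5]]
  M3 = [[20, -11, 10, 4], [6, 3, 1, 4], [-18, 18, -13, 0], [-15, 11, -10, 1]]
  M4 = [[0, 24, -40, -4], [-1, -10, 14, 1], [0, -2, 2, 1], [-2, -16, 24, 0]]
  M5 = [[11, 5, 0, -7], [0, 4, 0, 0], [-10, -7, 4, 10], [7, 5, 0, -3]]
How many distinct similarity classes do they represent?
Characteristic polynomials: χ_{M1} = (x - 4)^4, χ_{M2} = (x - 5)^3(x + 4), χ_{M3} = (x - 5)^3(x + 4), χ_{M4} = x^2(x + 4)^2, χ_{M5} = (x - 4)^4.

{M1, M5}: invariant factors (x - 4)^2, (x - 4)^2.

{M2}: invariant factors x - 5, x - 5, (x - 5)(x + 4).

{M3}: invariant factors x - 5, (x - 5)^2(x + 4).

{M4}: invariant factors x^2(x + 4)^2.

Matrices are similar if and only if their invariant-factor lists agree; the partition into similarity classes is {M1, M5}, {M2}, {M3}, {M4}.

4 classes: {M1, M5}, {M2}, {M3}, {M4}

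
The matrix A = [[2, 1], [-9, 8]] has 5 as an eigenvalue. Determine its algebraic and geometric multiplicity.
The characteristic polynomial is (x - 5)^2, so the factor x - 5 appears with exponent 2: the algebraic multiplicity is 2.

rank(A - 5I) = 1, so the eigenspace has dimension 2 - 1 = 1: the geometric multiplicity is 1.

Since 1 < 2, A is not diagonalizable.

algebraic multiplicity 2, geometric multiplicity 1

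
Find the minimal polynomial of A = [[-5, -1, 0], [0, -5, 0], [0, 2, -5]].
The characteristic polynomial factors as (x + 5)^3. The minimal polynomial is ∏(x - λ)^{k_λ} where k_λ is the size of the largest Jordan block at λ.

For λ = -5: rank(A + 5I) = 1, and the largest Jordan block has size 2 (the smallest k with rank((A + 5I)^k) = rank((A + 5I)^(k+1))).

So m_A(x) = (x + 5)^2.

m_A(x) = (x + 5)^2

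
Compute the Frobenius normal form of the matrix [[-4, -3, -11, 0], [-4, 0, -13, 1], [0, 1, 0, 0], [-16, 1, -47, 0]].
The invariant factors of A (the non-unit diagonal entries of the Smith normal form of xI - A over ℚ[x]) are (x + 4)(x^3 + 3), each dividing the next. The characteristic polynomial is their product, (x + 4)(x^3 + 3).

The rational canonical form is the block-diagonal matrix of companion matrices C(f_i):
R = [[0, 0, 0, -12], [1, 0, 0, -3], [0, 1, 0, 0], [0, 0, 1, -4]].

Note the characteristic polynomial does not split into linear factors over ℚ, so A has no Jordan form over ℚ; the rational canonical form exists over any field.

R = [[0, 0, 0, -12], [1, 0, 0, -3], [0, 1, 0, 0], [0, 0, 1, -4]]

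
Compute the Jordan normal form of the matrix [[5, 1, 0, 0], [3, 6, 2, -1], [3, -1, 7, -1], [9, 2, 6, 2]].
The characteristic polynomial is det(xI - A) = (x - 5)^4, so the eigenvalues are 5 (algebraic multiplicity 4).

For λ = 5: rank(A - 5I) = 2, rank((A - 5I)^2) = 1, rank((A - 5I)^3) = 0. The eigenspace has dimension 4 - 2 = 2, so there are 2 Jordan blocks; the rank sequence gives block sizes [3, 1].

Assembling the blocks gives the Jordan form J above.

J = [[5, 1, 0, 0], [0, 5, 1, 0], [0, 0, 5, 0], [0, 0, 0, 5]]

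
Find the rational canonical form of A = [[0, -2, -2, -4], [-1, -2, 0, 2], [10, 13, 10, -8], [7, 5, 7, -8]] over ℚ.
The invariant factors of A (the non-unit diagonal entries of the Smith normal form of xI - A over ℚ[x]) are (x^2 + 4)^2, each dividing the next. The characteristic polynomial is their product, (x^2 + 4)^2.

The rational canonical form is the block-diagonal matrix of companion matrices C(f_i):
R = [[0, 0, 0, -16], [1, 0, 0, 0], [0, 1, 0, -8], [0, 0, 1, 0]].

Note the characteristic polynomial does not split into linear factors over ℚ, so A has no Jordan form over ℚ; the rational canonical form exists over any field.

R = [[0, 0, 0, -16], [1, 0, 0, 0], [0, 1, 0, -8], [0, 0, 1, 0]]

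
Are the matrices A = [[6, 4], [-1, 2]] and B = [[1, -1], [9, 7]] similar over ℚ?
Yes.

Two matrices over a field are similar if and only if they have the same invariant factors.

Both A and B have characteristic polynomial (x - 4)^2 and minimal polynomial (x - 4)^2. Computing further, both have invariant factors (x - 4)^2. Hence A and B are similar.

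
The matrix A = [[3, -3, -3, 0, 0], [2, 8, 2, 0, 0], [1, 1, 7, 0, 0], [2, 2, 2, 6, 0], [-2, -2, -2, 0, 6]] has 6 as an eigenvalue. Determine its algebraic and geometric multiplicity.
algebraic multiplicity 5, geometric multiplicity 4

The characteristic polynomial is (x - 6)^5, so the factor x - 6 appears with exponent 5: the algebraic multiplicity is 5.

rank(A - 6I) = 1, so the eigenspace has dimension 5 - 1 = 4: the geometric multiplicity is 4.

Since 4 < 5, A is not diagonalizable.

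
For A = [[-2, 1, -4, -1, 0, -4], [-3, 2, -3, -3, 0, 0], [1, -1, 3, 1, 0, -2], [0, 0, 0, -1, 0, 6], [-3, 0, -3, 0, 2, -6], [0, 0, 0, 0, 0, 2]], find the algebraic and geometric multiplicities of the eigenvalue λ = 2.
The characteristic polynomial is (x - 2)^4(x + 1)^2, so the factor x - 2 appears with exponent 4: the algebraic multiplicity is 4.

rank(A - 2I) = 3, so the eigenspace has dimension 6 - 3 = 3: the geometric multiplicity is 3.

Since 3 < 4, A is not diagonalizable.

algebraic multiplicity 4, geometric multiplicity 3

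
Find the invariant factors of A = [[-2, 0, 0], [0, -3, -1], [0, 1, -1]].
x + 2, (x + 2)^2

The Jordan structure of A has elementary divisors (x + 2)^2, (x + 2). Arranging the block sizes at each eigenvalue in decreasing order and taking row products gives the invariant factors.

Invariant factors (smallest first, each dividing the next): x + 2, (x + 2)^2.

Check: the last factor (x + 2)^2 is the minimal polynomial, and the product (x + 2)^3 is the characteristic polynomial.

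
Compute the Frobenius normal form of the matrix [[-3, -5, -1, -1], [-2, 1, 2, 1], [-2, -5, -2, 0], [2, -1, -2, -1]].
R = [[0, 0, 0, 0], [1, 0, 0, -8], [0, 1, 0, -6], [0, 0, 1, -5]]

The invariant factors of A (the non-unit diagonal entries of the Smith normal form of xI - A over ℚ[x]) are x(x + 4)(x^2 + x + 2), each dividing the next. The characteristic polynomial is their product, x(x + 4)(x^2 + x + 2).

The rational canonical form is the block-diagonal matrix of companion matrices C(f_i):
R = [[0, 0, 0, 0], [1, 0, 0, -8], [0, 1, 0, -6], [0, 0, 1, -5]].

Note the characteristic polynomial does not split into linear factors over ℚ, so A has no Jordan form over ℚ; the rational canonical form exists over any field.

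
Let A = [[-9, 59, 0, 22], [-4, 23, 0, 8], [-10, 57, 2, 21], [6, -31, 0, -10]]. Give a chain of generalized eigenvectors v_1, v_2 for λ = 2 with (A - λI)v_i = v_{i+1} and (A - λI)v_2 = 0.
v_1 = [[2, 0, 3, 1]]^T, v_2 = [[0, 0, 1, 0]]^T

We seek v_1 ∈ ker((A - 2I)^2) \ ker(A - 2I), then set v_{i+1} = (A - 2I) v_i.

One such chain is v_1 = [[2, 0, 3, 1]]^T, v_2 = [[0, 0, 1, 0]]^T. Check: (A - 2I) v_2 = [[0, 0, 0, 0]]^T = 0.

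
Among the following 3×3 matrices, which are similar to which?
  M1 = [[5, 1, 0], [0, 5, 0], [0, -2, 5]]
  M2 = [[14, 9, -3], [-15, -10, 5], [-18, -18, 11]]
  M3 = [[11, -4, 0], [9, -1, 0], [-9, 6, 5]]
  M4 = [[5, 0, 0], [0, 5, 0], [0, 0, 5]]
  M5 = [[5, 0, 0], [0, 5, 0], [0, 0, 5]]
2 classes: {M1, M2, M3}, {M4, M5}

Characteristic polynomials: χ_{M1} = (x - 5)^3, χ_{M2} = (x - 5)^3, χ_{M3} = (x - 5)^3, χ_{M4} = (x - 5)^3, χ_{M5} = (x - 5)^3.

{M1, M2, M3}: invariant factors x - 5, (x - 5)^2.

{M4, M5}: invariant factors x - 5, x - 5, x - 5.

Matrices are similar if and only if their invariant-factor lists agree; the partition into similarity classes is {M1, M2, M3}, {M4, M5}.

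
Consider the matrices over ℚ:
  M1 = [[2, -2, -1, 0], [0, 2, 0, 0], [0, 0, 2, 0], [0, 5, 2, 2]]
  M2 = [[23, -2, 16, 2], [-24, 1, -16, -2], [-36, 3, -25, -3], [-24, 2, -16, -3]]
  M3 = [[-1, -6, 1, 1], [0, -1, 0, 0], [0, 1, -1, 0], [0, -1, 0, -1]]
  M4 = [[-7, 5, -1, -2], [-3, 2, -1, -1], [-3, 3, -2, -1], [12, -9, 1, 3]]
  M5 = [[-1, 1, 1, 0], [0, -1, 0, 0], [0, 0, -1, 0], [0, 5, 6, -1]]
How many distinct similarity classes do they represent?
Characteristic polynomials: χ_{M1} = (x - 2)^4, χ_{M2} = (x + 1)^4, χ_{M3} = (x + 1)^4, χ_{M4} = (x + 1)^4, χ_{M5} = (x + 1)^4.

{M1}: invariant factors (x - 2)^2, (x - 2)^2.

{M2}: invariant factors x + 1, x + 1, (x + 1)^2.

{M3, M4, M5}: invariant factors (x + 1)^2, (x + 1)^2.

Matrices are similar if and only if their invariant-factor lists agree; the partition into similarity classes is {M1}, {M2}, {M3, M4, M5}.

3 classes: {M1}, {M2}, {M3, M4, M5}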